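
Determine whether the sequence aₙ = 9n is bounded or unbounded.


aₙ = 9n → as n→∞, aₙ→∞
No finite upper bound exists
The sequence is UNBOUNDED

Unbounded (aₙ → ∞ as n → ∞)


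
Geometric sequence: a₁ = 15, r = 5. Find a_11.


aₙ = a₁·r^(n-1)
= 15×5^10
= 15×9765625
= 146484375

a_11 = 146484375


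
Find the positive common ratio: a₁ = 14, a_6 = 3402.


r^(n-1) = aₙ/a₁
r^5 = 3402/14 = 243
r = 243^(1/5)
= 3

r = 3


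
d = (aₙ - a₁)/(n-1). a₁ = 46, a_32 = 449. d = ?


d = (aₙ - a₁)/(n-1)
= (449 - 46)/(32-1)
= 403/31 = 13

d = 13


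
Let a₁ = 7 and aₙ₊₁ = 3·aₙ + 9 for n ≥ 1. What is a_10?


Computing step by step:
a_1 = 7
a_2 = 30
a_3 = 99
a_4 = 306
a_5 = 927
a_6 = 2790
a_7 = 8379
a_8 = 25146
a_9 = 75447
a_10 = 226350


a_10 = 226350


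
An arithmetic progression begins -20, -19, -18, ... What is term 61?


aₙ = a₁ + (n-1)d
= -20 + (61-1)×1
= -20 + 60
= 40

a_61 = 40


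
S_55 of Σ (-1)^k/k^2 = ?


S = -1 + 1/4 - 1/9 + 1/16 - 1/25 + 1/36 - 1/49 + 1/64 ± ...
= -0.8226
(Full series converges to -π²/12 ≈ -0.8225)

S_55 = -0.8226


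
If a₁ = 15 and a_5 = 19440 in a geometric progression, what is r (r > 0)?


r^(n-1) = aₙ/a₁
r^4 = 19440/15 = 1296
r = 1296^(1/4)
= ±6; taking r > 0 gives r = 6

r = 6


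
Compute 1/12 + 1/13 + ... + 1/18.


Σₖ₌12^18 1/k = 1/12 + 1/13 + 1/14 + 1/15 + 1/16 + 1/17 + 1/18
= 529331/1113840
≈ 0.4752

Sum = 529331/1113840 ≈ 0.4752


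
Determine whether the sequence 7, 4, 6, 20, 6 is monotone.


Differences: -3, 2, 14, -14
Difference at position 2 is +2 (> 0) but position 1 is -3 (< 0) — sequence both rises and falls
→ NOT monotonic

Not monotonic


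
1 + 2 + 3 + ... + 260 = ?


n(n+1)/2 = 260×261/2 = 67860/2 = 33930

Σk = 33930


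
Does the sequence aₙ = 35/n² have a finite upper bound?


a₁ = 35, a₂ = 35/4, a₃ = 35/9, ...
0 < aₙ ≤ 35 for all n ≥ 1
The sequence IS bounded

Bounded (0 < aₙ ≤ 35)


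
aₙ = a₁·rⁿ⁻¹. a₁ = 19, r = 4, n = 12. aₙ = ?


aₙ = a₁·r^(n-1)
= 19×4^11
= 19×4194304
= 79691776

a_12 = 79691776


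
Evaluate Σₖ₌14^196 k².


Σₖ₌14^196 k² = Σₖ₌₁^196 k² − Σₖ₌₁^13 k²
= 196·197·393/6 − 13·14·27/6
= 2529086 − 819 = 2528267

Σk² = 2528267


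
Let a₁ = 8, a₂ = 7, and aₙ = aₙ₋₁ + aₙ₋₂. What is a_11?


Computing iteratively: 8, 7, 15, 22, 37, 59, 96, 155, 251, 406, 657
a_11 = 657

a_11 = 657


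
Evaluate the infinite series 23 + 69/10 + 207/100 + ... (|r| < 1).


S∞ = a₁/(1-r) = 23/(1 - 3/10)
= 23/(7/10)
= 230/7

S∞ = 230/7


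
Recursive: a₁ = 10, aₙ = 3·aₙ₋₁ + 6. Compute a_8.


Computing step by step:
a_1 = 10
a_2 = 36
a_3 = 114
a_4 = 348
a_5 = 1050
a_6 = 3156
a_7 = 9474
a_8 = 28428


a_8 = 28428


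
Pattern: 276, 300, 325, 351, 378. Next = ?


Pattern: triangular numbers: n(n+1)/2
Terms: 276, 300, 325, 351, 378
Next term = 406

Next term = 406


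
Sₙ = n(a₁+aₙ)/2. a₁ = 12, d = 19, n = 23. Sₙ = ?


aₙ = 12 + (23-1)×19 = 430
Sₙ = n(a₁+aₙ)/2 = 23×(12+430)/2
= 23×442/2 = 5083

S_23 = 5083


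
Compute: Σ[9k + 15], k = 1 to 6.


Σ(9k+15) = 9·Σk + 15·n
= 9·21 + 15·6
= 189 + 90 = 279

Σ = 279


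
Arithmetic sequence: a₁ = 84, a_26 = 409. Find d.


d = (aₙ - a₁)/(n-1)
= (409 - 84)/(26-1)
= 325/25 = 13

d = 13


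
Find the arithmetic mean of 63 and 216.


AM = (63 + 216)/2 = 279/2 = 139.5

AM = 139.5


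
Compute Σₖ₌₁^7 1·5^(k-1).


Sₙ = 1×(5^7 - 1)/(5 - 1)
= 1×(78125 - 1)/4
= 1×78124/4
= 19531

S_7 = 19531


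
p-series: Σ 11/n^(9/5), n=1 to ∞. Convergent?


p-series test: Σ c/n^p converges if p > 1, diverges if p ≤ 1 (constant c > 0 doesn't affect convergence).
p = 9/5
9/5 > 1 → CONVERGES

Converges (p = 9/5 > 1)


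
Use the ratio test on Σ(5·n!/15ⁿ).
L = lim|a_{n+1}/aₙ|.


aₙ = 5·n!/15^n
a_{n+1}/aₙ = (n+1)!/15^(n+1) × 15^n/n!  (constant 5 cancels)
= (n+1)/15
L = lim(n→∞) (n+1)/15 = ∞
L > 1 → series DIVERGES

Diverges (ratio test: L = ∞ > 1)


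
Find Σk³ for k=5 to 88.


Σₖ₌5^88 k³ = [88·89/2]² − [4·5/2]²
= 15335056 − 100 = 15334956

Σk³ = 15334956


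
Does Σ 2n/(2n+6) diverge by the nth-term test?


lim(n→∞) 2n/(2n+6) = 2/2 = 1  (divide numerator and denominator by n)
lim aₙ = 1 ≠ 0 → series DIVERGES

Diverges (lim aₙ = 1 ≠ 0)


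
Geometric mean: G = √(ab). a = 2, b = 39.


GM = √(2×39) = √78 = 8.8318

GM = 8.8318


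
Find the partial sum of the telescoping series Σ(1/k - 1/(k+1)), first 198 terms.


Telescoping: adjacent terms cancel.
= 1/1 - 1/199
= 1 - 1/199 = 198/199

Sum = 198/199


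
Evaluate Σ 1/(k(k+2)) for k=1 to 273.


1/(k(k+2)) = (1/2)·(1/k - 1/(k+2)) (partial fractions)
Telescoping: Σ = (1/2)·(1 + 1/2 - 1/274 - 1/275) = 28119/37675

Sum = 28119/37675


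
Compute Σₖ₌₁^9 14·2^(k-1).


Sₙ = 14×(2^9 - 1)/(2 - 1)
= 14×(512 - 1)/1
= 14×511/1
= 7154

S_9 = 7154


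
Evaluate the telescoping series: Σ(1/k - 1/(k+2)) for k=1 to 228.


Telescoping with gap 2: two head and two tail terms survive.
= (1 + 1/2) - (1/229 + 1/230)
= 3/2 - 1/229 - 1/230 = 39273/26335

Sum = 39273/26335


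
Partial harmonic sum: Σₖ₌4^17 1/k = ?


Σₖ₌4^17 1/k = 1/4 + 1/5 + 1/6 + ... + 1/17
= 19679783/12252240
≈ 1.6062

Sum = 19679783/12252240 ≈ 1.6062


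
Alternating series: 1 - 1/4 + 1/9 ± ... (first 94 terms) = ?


S = 1 - 1/4 + 1/9 - 1/16 + 1/25 - 1/36 + 1/49 - 1/64 ± ...
= 0.8224
(Full series converges to +π²/12 ≈ +0.8225)

S_94 = 0.8224


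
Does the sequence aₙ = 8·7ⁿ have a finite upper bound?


aₙ = 8·7ⁿ → as n→∞, aₙ→∞ (since base 7 > 1)
No finite upper bound exists
The sequence is UNBOUNDED

Unbounded (aₙ → ∞ as n → ∞)


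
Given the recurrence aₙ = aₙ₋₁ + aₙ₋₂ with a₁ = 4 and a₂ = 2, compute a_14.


Computing iteratively: 4, 2, 6, 8, 14, 22, 36, 58, 94, 152, 246, 398, ...
a_14 = 1042

a_14 = 1042


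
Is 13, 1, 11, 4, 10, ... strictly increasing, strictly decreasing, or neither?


Differences: -12, 10, -7, 6
Difference at position 2 is +10 (> 0) but position 1 is -12 (< 0) — sequence both rises and falls
→ NOT monotonic

Not monotonic


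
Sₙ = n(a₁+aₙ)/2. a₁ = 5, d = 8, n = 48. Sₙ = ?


aₙ = 5 + (48-1)×8 = 381
Sₙ = n(a₁+aₙ)/2 = 48×(5+381)/2
= 48×386/2 = 9264

S_48 = 9264


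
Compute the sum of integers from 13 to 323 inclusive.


Σₖ₌13^323 k = Σₖ₌₁^323 k − Σₖ₌₁^12 k
= 323·324/2 − 12·13/2
= 52326 − 78 = 52248

Σk = 52248


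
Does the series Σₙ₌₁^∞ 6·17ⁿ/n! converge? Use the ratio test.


aₙ = 6·17^n/n!
a_{n+1}/aₙ = 17^(n+1)/(n+1)! × n!/17^n  (constant 6 cancels)
= 17/(n+1)
L = lim(n→∞) 17/(n+1) = 0
L < 1 → series CONVERGES

Converges (ratio test: L = 0 < 1)


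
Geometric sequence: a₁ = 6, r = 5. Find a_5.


aₙ = a₁·r^(n-1)
= 6×5^4
= 6×625
= 3750

a_5 = 3750


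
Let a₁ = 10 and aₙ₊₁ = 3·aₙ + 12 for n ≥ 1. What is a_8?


Computing step by step:
a_1 = 10
a_2 = 42
a_3 = 138
a_4 = 426
a_5 = 1290
a_6 = 3882
a_7 = 11658
a_8 = 34986


a_8 = 34986


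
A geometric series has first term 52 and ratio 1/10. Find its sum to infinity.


S∞ = a₁/(1-r) = 52/(1 - 1/10)
= 52/(9/10)
= 520/9

S∞ = 520/9


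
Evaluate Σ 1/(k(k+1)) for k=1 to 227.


1/(k(k+1)) = 1/k - 1/(k+1) (partial fractions)
Telescoping: Σ = 1 - 1/228 = 227/228

Sum = 227/228


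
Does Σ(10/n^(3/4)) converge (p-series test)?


p-series test: Σ c/n^p converges if p > 1, diverges if p ≤ 1 (constant c > 0 doesn't affect convergence).
p = 3/4
3/4 ≤ 1 → DIVERGES

Diverges (p = 3/4 ≤ 1)


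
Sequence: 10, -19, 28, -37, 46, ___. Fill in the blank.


Pattern: alternating sign, magnitude arithmetic (d=9)
Terms: 10, -19, 28, -37, 46
Next term = -55

Next term = -55


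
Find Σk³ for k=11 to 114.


Σₖ₌11^114 k³ = [114·115/2]² − [10·11/2]²
= 42968025 − 3025 = 42965000

Σk³ = 42965000


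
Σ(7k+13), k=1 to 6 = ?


Σ(7k+13) = 7·Σk + 13·n
= 7·21 + 13·6
= 147 + 78 = 225

Σ = 225


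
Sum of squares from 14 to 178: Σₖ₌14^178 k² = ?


Σₖ₌14^178 k² = Σₖ₌₁^178 k² − Σₖ₌₁^13 k²
= 178·179·357/6 − 13·14·27/6
= 1895789 − 819 = 1894970

Σk² = 1894970


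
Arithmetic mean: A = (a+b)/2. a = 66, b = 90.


AM = (66 + 90)/2 = 156/2 = 78

AM = 78


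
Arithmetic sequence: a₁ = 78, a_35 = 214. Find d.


d = (aₙ - a₁)/(n-1)
= (214 - 78)/(35-1)
= 136/34 = 4

d = 4


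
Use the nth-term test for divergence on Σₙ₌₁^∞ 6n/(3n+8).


lim(n→∞) 6n/(3n+8) = 6/3 = 2  (divide numerator and denominator by n)
lim aₙ = 2 ≠ 0 → series DIVERGES

Diverges (lim aₙ = 2 ≠ 0)


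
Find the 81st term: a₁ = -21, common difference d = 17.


aₙ = a₁ + (n-1)d
= -21 + (81-1)×17
= -21 + 1360
= 1339

a_81 = 1339


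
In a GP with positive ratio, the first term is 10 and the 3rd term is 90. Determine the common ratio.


r^(n-1) = aₙ/a₁
r^2 = 90/10 = 9
r = 9^(1/2)
= ±3; taking r > 0 gives r = 3

r = 3


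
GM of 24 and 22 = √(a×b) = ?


GM = √(24×22) = √528 = 22.9783

GM = 22.9783


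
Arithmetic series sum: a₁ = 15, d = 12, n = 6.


aₙ = 15 + (6-1)×12 = 75
Sₙ = n(a₁+aₙ)/2 = 6×(15+75)/2
= 6×90/2 = 270

S_6 = 270


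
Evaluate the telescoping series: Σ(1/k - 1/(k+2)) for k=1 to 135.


Telescoping with gap 2: two head and two tail terms survive.
= (1 + 1/2) - (1/136 + 1/137)
= 3/2 - 1/136 - 1/137 = 27675/18632

Sum = 27675/18632


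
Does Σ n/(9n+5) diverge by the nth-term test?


lim(n→∞) n/(9n+5) = 1/9 = 1/9  (divide numerator and denominator by n)
lim aₙ = 1/9 ≠ 0 → series DIVERGES

Diverges (lim aₙ = 1/9 ≠ 0)


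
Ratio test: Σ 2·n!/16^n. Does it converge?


aₙ = 2·n!/16^n
a_{n+1}/aₙ = (n+1)!/16^(n+1) × 16^n/n!  (constant 2 cancels)
= (n+1)/16
L = lim(n→∞) (n+1)/16 = ∞
L > 1 → series DIVERGES

Diverges (ratio test: L = ∞ > 1)


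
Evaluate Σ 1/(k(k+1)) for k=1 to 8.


1/(k(k+1)) = 1/k - 1/(k+1) (partial fractions)
Telescoping: Σ = 1 - 1/9 = 8/9

Sum = 8/9


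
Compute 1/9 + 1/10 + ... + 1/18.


Σₖ₌9^18 1/k = 1/9 + 1/10 + 1/11 + 1/12 + 1/13 + 1/14 + 1/15 + 1/16 + 1/17 + 1/18
= 634871/816816
≈ 0.7773

Sum = 634871/816816 ≈ 0.7773


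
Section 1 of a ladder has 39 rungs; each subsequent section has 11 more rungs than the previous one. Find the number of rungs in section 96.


aₙ = a₁ + (n-1)d
= 39 + (96-1)×11
= 39 + 1045
= 1084

a_96 = 1084


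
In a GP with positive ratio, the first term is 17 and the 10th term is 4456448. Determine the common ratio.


r^(n-1) = aₙ/a₁
r^9 = 4456448/17 = 262144
r = 262144^(1/9)
= 4

r = 4


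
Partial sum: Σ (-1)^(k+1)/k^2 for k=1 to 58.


S = 1 - 1/4 + 1/9 - 1/16 + 1/25 - 1/36 + 1/49 - 1/64 ± ...
= 0.8223
(Full series converges to +π²/12 ≈ +0.8225)

S_58 = 0.8223


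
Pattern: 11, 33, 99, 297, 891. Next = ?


Pattern: geometric (r=3)
Terms: 11, 33, 99, 297, 891
Next term = 2673

Next term = 2673


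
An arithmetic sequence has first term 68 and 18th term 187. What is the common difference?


d = (aₙ - a₁)/(n-1)
= (187 - 68)/(18-1)
= 119/17 = 7

d = 7


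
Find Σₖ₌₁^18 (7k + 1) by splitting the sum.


Σ(7k+1) = 7·Σk + 1·n
= 7·171 + 1·18
= 1197 + 18 = 1215

Σ = 1215


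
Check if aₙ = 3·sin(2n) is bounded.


For all n, -1 ≤ sin(2n) ≤ 1, so -3 ≤ 3·sin(2n) ≤ 3
Lower bound: -3, Upper bound: 3
The sequence IS bounded

Bounded (-3 ≤ aₙ ≤ 3)


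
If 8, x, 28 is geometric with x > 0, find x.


GM = √(8×28) = √224 = 14.9666

GM = 14.9666


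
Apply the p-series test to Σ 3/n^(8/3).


p-series test: Σ c/n^p converges if p > 1, diverges if p ≤ 1 (constant c > 0 doesn't affect convergence).
p = 8/3
8/3 > 1 → CONVERGES

Converges (p = 8/3 > 1)


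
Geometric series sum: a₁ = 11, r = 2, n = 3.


Sₙ = 11×(2^3 - 1)/(2 - 1)
= 11×(8 - 1)/1
= 11×7/1
= 77

S_3 = 77


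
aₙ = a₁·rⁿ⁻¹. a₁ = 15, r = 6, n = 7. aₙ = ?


aₙ = a₁·r^(n-1)
= 15×6^6
= 15×46656
= 699840

a_7 = 699840


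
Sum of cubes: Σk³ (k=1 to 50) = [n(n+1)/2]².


n(n+1)/2 = 50×51/2 = 1275
Σk³ = 1275² = 1625625

Σk³ = 1625625


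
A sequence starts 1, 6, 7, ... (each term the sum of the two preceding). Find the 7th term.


Computing iteratively: 1, 6, 7, 13, 20, 33, 53
a_7 = 53

a_7 = 53


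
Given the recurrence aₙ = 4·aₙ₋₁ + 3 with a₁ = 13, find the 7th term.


Computing step by step:
a_1 = 13
a_2 = 55
a_3 = 223
a_4 = 895
a_5 = 3583
a_6 = 14335
a_7 = 57343


a_7 = 57343


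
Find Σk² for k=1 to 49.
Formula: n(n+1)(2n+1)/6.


n = 49
n(n+1)(2n+1)/6 = 49×50×99/6
= 242550/6 = 40425

Σk² = 40425


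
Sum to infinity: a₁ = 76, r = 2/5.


S∞ = a₁/(1-r) = 76/(1 - 2/5)
= 76/(3/5)
= 380/3

S∞ = 380/3


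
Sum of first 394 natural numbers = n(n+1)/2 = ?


n(n+1)/2 = 394×395/2 = 155630/2 = 77815

Σk = 77815


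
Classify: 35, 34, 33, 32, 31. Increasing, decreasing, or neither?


Differences: -1, -1, -1, -1
All differences < 0 → strictly DECREASING

Monotonically decreasing


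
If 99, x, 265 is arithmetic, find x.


AM = (99 + 265)/2 = 364/2 = 182

AM = 182


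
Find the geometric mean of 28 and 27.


GM = √(28×27) = √756 = 27.4955

GM = 27.4955


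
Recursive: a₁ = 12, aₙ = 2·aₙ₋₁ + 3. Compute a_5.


Computing step by step:
a_1 = 12
a_2 = 27
a_3 = 57
a_4 = 117
a_5 = 237


a_5 = 237


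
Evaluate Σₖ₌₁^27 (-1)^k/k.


S = -1 + 1/2 - 1/3 + 1/4 - 1/5 + 1/6 - 1/7 + 1/8 ± ...
= -0.7113
(Full series converges to -ln(2) ≈ -0.6931)

S_27 = -0.7113


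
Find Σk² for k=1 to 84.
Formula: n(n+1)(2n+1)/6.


n = 84
n(n+1)(2n+1)/6 = 84×85×169/6
= 1206660/6 = 201110

Σk² = 201110


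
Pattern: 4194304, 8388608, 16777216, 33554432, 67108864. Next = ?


Pattern: powers of 2: 2ⁿ
Terms: 4194304, 8388608, 16777216, 33554432, 67108864
Next term = 134217728

Next term = 134217728


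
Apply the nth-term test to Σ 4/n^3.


lim(n→∞) 4/n^3 = 0
lim aₙ = 0 → nth-term test is INCONCLUSIVE
(Need other tests; this is actually a convergent p-series with p=3 > 1)

Inconclusive (lim aₙ = 0; need another test)


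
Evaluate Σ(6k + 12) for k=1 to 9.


Σ(6k+12) = 6·Σk + 12·n
= 6·45 + 12·9
= 270 + 108 = 378

Σ = 378


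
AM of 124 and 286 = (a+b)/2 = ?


AM = (124 + 286)/2 = 410/2 = 205

AM = 205


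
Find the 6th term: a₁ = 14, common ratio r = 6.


aₙ = a₁·r^(n-1)
= 14×6^5
= 14×7776
= 108864

a_6 = 108864


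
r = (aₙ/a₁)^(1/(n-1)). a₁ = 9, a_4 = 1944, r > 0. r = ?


r^(n-1) = aₙ/a₁
r^3 = 1944/9 = 216
r = 216^(1/3)
= 6

r = 6


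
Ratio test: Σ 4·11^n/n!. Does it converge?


aₙ = 4·11^n/n!
a_{n+1}/aₙ = 11^(n+1)/(n+1)! × n!/11^n  (constant 4 cancels)
= 11/(n+1)
L = lim(n→∞) 11/(n+1) = 0
L < 1 → series CONVERGES

Converges (ratio test: L = 0 < 1)


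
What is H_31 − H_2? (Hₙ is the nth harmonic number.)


Σₖ₌3^31 1/k = 1/3 + 1/4 + 1/5 + ... + 1/31
= 182471592627157/72201776446800
≈ 2.5272

Sum = 182471592627157/72201776446800 ≈ 2.5272


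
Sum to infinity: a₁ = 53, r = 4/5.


S∞ = a₁/(1-r) = 53/(1 - 4/5)
= 53/(1/5)
= 265

S∞ = 265


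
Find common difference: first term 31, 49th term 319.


d = (aₙ - a₁)/(n-1)
= (319 - 31)/(49-1)
= 288/48 = 6

d = 6


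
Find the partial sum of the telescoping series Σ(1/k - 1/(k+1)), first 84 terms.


Telescoping: adjacent terms cancel.
= 1/1 - 1/85
= 1 - 1/85 = 84/85

Sum = 84/85


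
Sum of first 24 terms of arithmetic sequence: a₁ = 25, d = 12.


aₙ = 25 + (24-1)×12 = 301
Sₙ = n(a₁+aₙ)/2 = 24×(25+301)/2
= 24×326/2 = 3912

S_24 = 3912


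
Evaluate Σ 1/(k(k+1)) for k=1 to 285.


1/(k(k+1)) = 1/k - 1/(k+1) (partial fractions)
Telescoping: Σ = 1 - 1/286 = 285/286

Sum = 285/286


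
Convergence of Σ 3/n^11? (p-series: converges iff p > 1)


p-series test: Σ c/n^p converges if p > 1, diverges if p ≤ 1 (constant c > 0 doesn't affect convergence).
p = 11
11 > 1 → CONVERGES

Converges (p = 11 > 1)


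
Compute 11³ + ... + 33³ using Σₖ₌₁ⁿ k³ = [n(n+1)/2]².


Σₖ₌11^33 k³ = [33·34/2]² − [10·11/2]²
= 314721 − 3025 = 311696

Σk³ = 311696


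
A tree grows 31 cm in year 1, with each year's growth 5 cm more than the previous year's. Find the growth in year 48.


aₙ = a₁ + (n-1)d
= 31 + (48-1)×5
= 31 + 235
= 266

a_48 = 266


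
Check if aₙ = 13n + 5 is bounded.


aₙ = 13n + 5 → as n→∞, aₙ→∞
No finite upper bound exists
The sequence is UNBOUNDED

Unbounded (aₙ → ∞ as n → ∞)


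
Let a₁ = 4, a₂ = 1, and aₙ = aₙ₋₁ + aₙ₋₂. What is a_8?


Computing iteratively: 4, 1, 5, 6, 11, 17, 28, 45
a_8 = 45

a_8 = 45


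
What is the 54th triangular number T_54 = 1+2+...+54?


n(n+1)/2 = 54×55/2 = 2970/2 = 1485

Σk = 1485


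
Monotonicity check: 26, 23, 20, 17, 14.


Differences: -3, -3, -3, -3
All differences < 0 → strictly DECREASING

Monotonically decreasing


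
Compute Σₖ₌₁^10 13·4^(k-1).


Sₙ = 13×(4^10 - 1)/(4 - 1)
= 13×(1048576 - 1)/3
= 13×1048575/3
= 4543825

S_10 = 4543825


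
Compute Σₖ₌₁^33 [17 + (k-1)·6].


aₙ = 17 + (33-1)×6 = 209
Sₙ = n(a₁+aₙ)/2 = 33×(17+209)/2
= 33×226/2 = 3729

S_33 = 3729


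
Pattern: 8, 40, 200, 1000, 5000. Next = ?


Pattern: geometric (r=5)
Terms: 8, 40, 200, 1000, 5000
Next term = 25000

Next term = 25000


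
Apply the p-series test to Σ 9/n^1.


p-series test: Σ c/n^p converges if p > 1, diverges if p ≤ 1 (constant c > 0 doesn't affect convergence).
p = 1
1 ≤ 1 → DIVERGES

Diverges (p = 1 ≤ 1)


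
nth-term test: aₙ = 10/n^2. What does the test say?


lim(n→∞) 10/n^2 = 0
lim aₙ = 0 → nth-term test is INCONCLUSIVE
(Need other tests; this is actually a convergent p-series with p=2 > 1)

Inconclusive (lim aₙ = 0; need another test)


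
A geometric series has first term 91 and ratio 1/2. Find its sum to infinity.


S∞ = a₁/(1-r) = 91/(1 - 1/2)
= 91/(1/2)
= 182

S∞ = 182


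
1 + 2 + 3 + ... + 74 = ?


n(n+1)/2 = 74×75/2 = 5550/2 = 2775

Σk = 2775


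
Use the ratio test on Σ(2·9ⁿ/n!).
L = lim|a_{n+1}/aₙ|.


aₙ = 2·9^n/n!
a_{n+1}/aₙ = 9^(n+1)/(n+1)! × n!/9^n  (constant 2 cancels)
= 9/(n+1)
L = lim(n→∞) 9/(n+1) = 0
L < 1 → series CONVERGES

Converges (ratio test: L = 0 < 1)


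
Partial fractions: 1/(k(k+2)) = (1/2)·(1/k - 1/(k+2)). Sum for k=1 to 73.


1/(k(k+2)) = (1/2)·(1/k - 1/(k+2)) (partial fractions)
Telescoping: Σ = (1/2)·(1 + 1/2 - 1/74 - 1/75) = 2044/2775

Sum = 2044/2775


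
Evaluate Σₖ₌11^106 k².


Σₖ₌11^106 k² = Σₖ₌₁^106 k² − Σₖ₌₁^10 k²
= 106·107·213/6 − 10·11·21/6
= 402641 − 385 = 402256

Σk² = 402256


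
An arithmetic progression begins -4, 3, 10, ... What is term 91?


aₙ = a₁ + (n-1)d
= -4 + (91-1)×7
= -4 + 630
= 626

a_91 = 626


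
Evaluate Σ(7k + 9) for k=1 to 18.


Σ(7k+9) = 7·Σk + 9·n
= 7·171 + 9·18
= 1197 + 162 = 1359

Σ = 1359


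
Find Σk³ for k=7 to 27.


Σₖ₌7^27 k³ = [27·28/2]² − [6·7/2]²
= 142884 − 441 = 142443

Σk³ = 142443


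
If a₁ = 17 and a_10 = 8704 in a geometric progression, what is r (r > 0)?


r^(n-1) = aₙ/a₁
r^9 = 8704/17 = 512
r = 512^(1/9)
= 2

r = 2


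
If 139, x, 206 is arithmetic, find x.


AM = (139 + 206)/2 = 345/2 = 172.5

AM = 172.5


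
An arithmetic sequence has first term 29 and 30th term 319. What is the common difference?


d = (aₙ - a₁)/(n-1)
= (319 - 29)/(30-1)
= 290/29 = 10

d = 10


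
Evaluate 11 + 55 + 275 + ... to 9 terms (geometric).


Sₙ = 11×(5^9 - 1)/(5 - 1)
= 11×(1953125 - 1)/4
= 11×1953124/4
= 5371091

S_9 = 5371091


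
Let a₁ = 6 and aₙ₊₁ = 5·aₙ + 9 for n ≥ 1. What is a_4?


Computing step by step:
a_1 = 6
a_2 = 39
a_3 = 204
a_4 = 1029


a_4 = 1029


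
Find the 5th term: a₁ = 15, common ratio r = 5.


aₙ = a₁·r^(n-1)
= 15×5^4
= 15×625
= 9375

a_5 = 9375


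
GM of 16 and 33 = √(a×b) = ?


GM = √(16×33) = √528 = 22.9783

GM = 22.9783


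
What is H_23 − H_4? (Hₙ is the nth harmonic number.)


Σₖ₌5^23 1/k = 1/5 + 1/6 + 1/7 + ... + 1/23
= 589307197/356948592
≈ 1.651

Sum = 589307197/356948592 ≈ 1.651


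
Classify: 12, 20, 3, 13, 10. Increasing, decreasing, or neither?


Differences: 8, -17, 10, -3
Difference at position 1 is +8 (> 0) but position 2 is -17 (< 0) — sequence both rises and falls
→ NOT monotonic

Not monotonic


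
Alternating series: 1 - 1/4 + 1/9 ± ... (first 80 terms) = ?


S = 1 - 1/4 + 1/9 - 1/16 + 1/25 - 1/36 + 1/49 - 1/64 ± ...
= 0.8224
(Full series converges to +π²/12 ≈ +0.8225)

S_80 = 0.8224


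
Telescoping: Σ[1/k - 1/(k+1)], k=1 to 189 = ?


Telescoping: adjacent terms cancel.
= 1/1 - 1/190
= 1 - 1/190 = 189/190

Sum = 189/190


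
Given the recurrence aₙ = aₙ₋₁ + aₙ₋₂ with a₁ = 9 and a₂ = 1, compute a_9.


Computing iteratively: 9, 1, 10, 11, 21, 32, 53, 85, 138
a_9 = 138

a_9 = 138


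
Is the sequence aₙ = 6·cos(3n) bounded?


For all n, -1 ≤ cos(3n) ≤ 1, so -6 ≤ 6·cos(3n) ≤ 6
Lower bound: -6, Upper bound: 6
The sequence IS bounded

Bounded (-6 ≤ aₙ ≤ 6)


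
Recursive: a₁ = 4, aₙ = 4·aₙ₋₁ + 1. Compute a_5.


Computing step by step:
a_1 = 4
a_2 = 17
a_3 = 69
a_4 = 277
a_5 = 1109


a_5 = 1109


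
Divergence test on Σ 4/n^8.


lim(n→∞) 4/n^8 = 0
lim aₙ = 0 → nth-term test is INCONCLUSIVE
(Need other tests; this is actually a convergent p-series with p=8 > 1)

Inconclusive (lim aₙ = 0; need another test)


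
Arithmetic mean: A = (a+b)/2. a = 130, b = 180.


AM = (130 + 180)/2 = 310/2 = 155

AM = 155


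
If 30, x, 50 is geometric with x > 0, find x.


GM = √(30×50) = √1500 = 38.7298

GM = 38.7298


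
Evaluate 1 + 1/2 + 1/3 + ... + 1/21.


H_21 = 1/1 + 1/2 + 1/3 + ... + 1/21
= 18858053/5173168
≈ 3.6454

H_21 = 18858053/5173168 ≈ 3.6454


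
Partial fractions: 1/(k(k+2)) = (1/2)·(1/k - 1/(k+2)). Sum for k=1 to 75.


1/(k(k+2)) = (1/2)·(1/k - 1/(k+2)) (partial fractions)
Telescoping: Σ = (1/2)·(1 + 1/2 - 1/76 - 1/77) = 8625/11704

Sum = 8625/11704


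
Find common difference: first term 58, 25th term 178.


d = (aₙ - a₁)/(n-1)
= (178 - 58)/(25-1)
= 120/24 = 5

d = 5


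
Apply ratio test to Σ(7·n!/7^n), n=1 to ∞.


aₙ = 7·n!/7^n
a_{n+1}/aₙ = (n+1)!/7^(n+1) × 7^n/n!  (constant 7 cancels)
= (n+1)/7
L = lim(n→∞) (n+1)/7 = ∞
L > 1 → series DIVERGES

Diverges (ratio test: L = ∞ > 1)


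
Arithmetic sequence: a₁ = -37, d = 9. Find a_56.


aₙ = a₁ + (n-1)d
= -37 + (56-1)×9
= -37 + 495
= 458

a_56 = 458


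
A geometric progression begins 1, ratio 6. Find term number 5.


aₙ = a₁·r^(n-1)
= 1×6^4
= 1×1296
= 1296

a_5 = 1296


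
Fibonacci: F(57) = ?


Fibonacci sequence: 1, 1, 2, 3, 5, 8, 13, 21, 34, 55, 89, ...
F(57) = 365435296162

F(57) = 365435296162


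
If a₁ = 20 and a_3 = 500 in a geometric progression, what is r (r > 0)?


r^(n-1) = aₙ/a₁
r^2 = 500/20 = 25
r = 25^(1/2)
= ±5; taking r > 0 gives r = 5

r = 5


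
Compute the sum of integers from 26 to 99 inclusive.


Σₖ₌26^99 k = Σₖ₌₁^99 k − Σₖ₌₁^25 k
= 99·100/2 − 25·26/2
= 4950 − 325 = 4625

Σk = 4625


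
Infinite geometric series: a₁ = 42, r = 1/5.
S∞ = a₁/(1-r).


S∞ = a₁/(1-r) = 42/(1 - 1/5)
= 42/(4/5)
= 105/2

S∞ = 105/2


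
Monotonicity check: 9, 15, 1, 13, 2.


Differences: 6, -14, 12, -11
Difference at position 1 is +6 (> 0) but position 2 is -14 (< 0) — sequence both rises and falls
→ NOT monotonic

Not monotonic


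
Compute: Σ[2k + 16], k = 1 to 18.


Σ(2k+16) = 2·Σk + 16·n
= 2·171 + 16·18
= 342 + 288 = 630

Σ = 630


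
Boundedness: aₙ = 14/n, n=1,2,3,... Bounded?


a₁ = 14, a₂ = 14/2, a₃ = 14/3, ...
0 < aₙ ≤ 14 for all n ≥ 1
Lower bound: 0, Upper bound: 14
The sequence IS bounded

Bounded (0 < aₙ ≤ 14)


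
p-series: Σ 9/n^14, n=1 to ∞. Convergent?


p-series test: Σ c/n^p converges if p > 1, diverges if p ≤ 1 (constant c > 0 doesn't affect convergence).
p = 14
14 > 1 → CONVERGES

Converges (p = 14 > 1)


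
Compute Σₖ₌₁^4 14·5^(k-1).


Sₙ = 14×(5^4 - 1)/(5 - 1)
= 14×(625 - 1)/4
= 14×624/4
= 2184

S_4 = 2184


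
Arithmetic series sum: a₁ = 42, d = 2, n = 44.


aₙ = 42 + (44-1)×2 = 128
Sₙ = n(a₁+aₙ)/2 = 44×(42+128)/2
= 44×170/2 = 3740

S_44 = 3740


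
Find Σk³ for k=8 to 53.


Σₖ₌8^53 k³ = [53·54/2]² − [7·8/2]²
= 2047761 − 784 = 2046977

Σk³ = 2046977


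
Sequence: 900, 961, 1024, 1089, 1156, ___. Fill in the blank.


Pattern: perfect squares: n²
Terms: 900, 961, 1024, 1089, 1156
Next term = 1225

Next term = 1225


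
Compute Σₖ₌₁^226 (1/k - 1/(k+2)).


Telescoping with gap 2: two head and two tail terms survive.
= (1 + 1/2) - (1/227 + 1/228)
= 3/2 - 1/227 - 1/228 = 77179/51756

Sum = 77179/51756


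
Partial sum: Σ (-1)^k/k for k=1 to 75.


S = -1 + 1/2 - 1/3 + 1/4 - 1/5 + 1/6 - 1/7 + 1/8 ± ...
= -0.6998
(Full series converges to -ln(2) ≈ -0.6931)

S_75 = -0.6998


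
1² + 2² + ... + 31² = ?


n = 31
n(n+1)(2n+1)/6 = 31×32×63/6
= 62496/6 = 10416

Σk² = 10416


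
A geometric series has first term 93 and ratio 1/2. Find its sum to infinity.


S∞ = a₁/(1-r) = 93/(1 - 1/2)
= 93/(1/2)
= 186

S∞ = 186


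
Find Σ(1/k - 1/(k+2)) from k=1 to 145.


Telescoping with gap 2: two head and two tail terms survive.
= (1 + 1/2) - (1/146 + 1/147)
= 3/2 - 1/146 - 1/147 = 15950/10731

Sum = 15950/10731


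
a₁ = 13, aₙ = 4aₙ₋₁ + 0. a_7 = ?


Computing step by step:
a_1 = 13
a_2 = 52
a_3 = 208
a_4 = 832
a_5 = 3328
a_6 = 13312
a_7 = 53248


a_7 = 53248


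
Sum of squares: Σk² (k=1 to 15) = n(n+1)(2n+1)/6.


n = 15
n(n+1)(2n+1)/6 = 15×16×31/6
= 7440/6 = 1240

Σk² = 1240


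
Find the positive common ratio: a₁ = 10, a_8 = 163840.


r^(n-1) = aₙ/a₁
r^7 = 163840/10 = 16384
r = 16384^(1/7)
= 4

r = 4


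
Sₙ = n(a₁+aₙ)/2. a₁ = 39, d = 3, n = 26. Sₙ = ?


aₙ = 39 + (26-1)×3 = 114
Sₙ = n(a₁+aₙ)/2 = 26×(39+114)/2
= 26×153/2 = 1989

S_26 = 1989


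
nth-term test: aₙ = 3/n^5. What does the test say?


lim(n→∞) 3/n^5 = 0
lim aₙ = 0 → nth-term test is INCONCLUSIVE
(Need other tests; this is actually a convergent p-series with p=5 > 1)

Inconclusive (lim aₙ = 0; need another test)


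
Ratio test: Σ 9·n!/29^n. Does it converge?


aₙ = 9·n!/29^n
a_{n+1}/aₙ = (n+1)!/29^(n+1) × 29^n/n!  (constant 9 cancels)
= (n+1)/29
L = lim(n→∞) (n+1)/29 = ∞
L > 1 → series DIVERGES

Diverges (ratio test: L = ∞ > 1)


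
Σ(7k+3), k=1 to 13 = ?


Σ(7k+3) = 7·Σk + 3·n
= 7·91 + 3·13
= 637 + 39 = 676

Σ = 676


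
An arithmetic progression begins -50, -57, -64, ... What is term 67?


aₙ = a₁ + (n-1)d
= -50 + (67-1)×-7
= -50 - 462
= -512

a_67 = -512


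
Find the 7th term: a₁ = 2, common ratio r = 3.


aₙ = a₁·r^(n-1)
= 2×3^6
= 2×729
= 1458

a_7 = 1458


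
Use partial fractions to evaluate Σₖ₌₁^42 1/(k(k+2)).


1/(k(k+2)) = (1/2)·(1/k - 1/(k+2)) (partial fractions)
Telescoping: Σ = (1/2)·(1 + 1/2 - 1/43 - 1/44) = 2751/3784

Sum = 2751/3784


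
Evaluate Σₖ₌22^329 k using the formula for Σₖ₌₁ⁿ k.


Σₖ₌22^329 k = Σₖ₌₁^329 k − Σₖ₌₁^21 k
= 329·330/2 − 21·22/2
= 54285 − 231 = 54054

Σk = 54054


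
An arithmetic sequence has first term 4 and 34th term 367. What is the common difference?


d = (aₙ - a₁)/(n-1)
= (367 - 4)/(34-1)
= 363/33 = 11

d = 11


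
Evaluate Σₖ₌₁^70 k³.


n(n+1)/2 = 70×71/2 = 2485
Σk³ = 2485² = 6175225

Σk³ = 6175225


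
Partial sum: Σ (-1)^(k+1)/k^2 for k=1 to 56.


S = 1 - 1/4 + 1/9 - 1/16 + 1/25 - 1/36 + 1/49 - 1/64 ± ...
= 0.8223
(Full series converges to +π²/12 ≈ +0.8225)

S_56 = 0.8223


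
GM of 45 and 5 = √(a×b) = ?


GM = √(45×5) = √225 = 15

GM = 15


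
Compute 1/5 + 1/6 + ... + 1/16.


Σₖ₌5^16 1/k = 1/5 + 1/6 + 1/7 + ... + 1/16
= 935059/720720
≈ 1.2974

Sum = 935059/720720 ≈ 1.2974


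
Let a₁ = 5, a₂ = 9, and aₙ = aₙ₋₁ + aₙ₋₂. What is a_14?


Computing iteratively: 5, 9, 14, 23, 37, 60, 97, 157, 254, 411, 665, 1076, ...
a_14 = 2817

a_14 = 2817


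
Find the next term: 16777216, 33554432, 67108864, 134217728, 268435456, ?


Pattern: powers of 2: 2ⁿ
Terms: 16777216, 33554432, 67108864, 134217728, 268435456
Next term = 536870912

Next term = 536870912


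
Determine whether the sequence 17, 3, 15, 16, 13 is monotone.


Differences: -14, 12, 1, -3
Difference at position 2 is +12 (> 0) but position 1 is -14 (< 0) — sequence both rises and falls
→ NOT monotonic

Not monotonic


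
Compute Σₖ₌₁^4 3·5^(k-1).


Sₙ = 3×(5^4 - 1)/(5 - 1)
= 3×(625 - 1)/4
= 3×624/4
= 468

S_4 = 468


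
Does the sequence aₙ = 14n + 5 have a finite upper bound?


aₙ = 14n + 5 → as n→∞, aₙ→∞
No finite upper bound exists
The sequence is UNBOUNDED

Unbounded (aₙ → ∞ as n → ∞)


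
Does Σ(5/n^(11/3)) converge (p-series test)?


p-series test: Σ c/n^p converges if p > 1, diverges if p ≤ 1 (constant c > 0 doesn't affect convergence).
p = 11/3
11/3 > 1 → CONVERGES

Converges (p = 11/3 > 1)


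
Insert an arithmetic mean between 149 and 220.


AM = (149 + 220)/2 = 369/2 = 184.5

AM = 184.5


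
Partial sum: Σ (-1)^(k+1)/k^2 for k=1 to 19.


S = 1 - 1/4 + 1/9 - 1/16 + 1/25 - 1/36 + 1/49 - 1/64 ± ...
= 0.8238
(Full series converges to +π²/12 ≈ +0.8225)

S_19 = 0.8238


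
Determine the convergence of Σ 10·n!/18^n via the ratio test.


aₙ = 10·n!/18^n
a_{n+1}/aₙ = (n+1)!/18^(n+1) × 18^n/n!  (constant 10 cancels)
= (n+1)/18
L = lim(n→∞) (n+1)/18 = ∞
L > 1 → series DIVERGES

Diverges (ratio test: L = ∞ > 1)


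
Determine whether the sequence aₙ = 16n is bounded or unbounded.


aₙ = 16n → as n→∞, aₙ→∞
No finite upper bound exists
The sequence is UNBOUNDED

Unbounded (aₙ → ∞ as n → ∞)


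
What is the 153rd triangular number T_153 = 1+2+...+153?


n(n+1)/2 = 153×154/2 = 23562/2 = 11781

Σk = 11781


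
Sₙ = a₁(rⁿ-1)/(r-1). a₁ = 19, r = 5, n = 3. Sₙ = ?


Sₙ = 19×(5^3 - 1)/(5 - 1)
= 19×(125 - 1)/4
= 19×124/4
= 589

S_3 = 589


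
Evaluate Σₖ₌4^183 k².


Σₖ₌4^183 k² = Σₖ₌₁^183 k² − Σₖ₌₁^3 k²
= 183·184·367/6 − 3·4·7/6
= 2059604 − 14 = 2059590

Σk² = 2059590


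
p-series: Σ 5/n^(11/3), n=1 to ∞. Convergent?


p-series test: Σ c/n^p converges if p > 1, diverges if p ≤ 1 (constant c > 0 doesn't affect convergence).
p = 11/3
11/3 > 1 → CONVERGES

Converges (p = 11/3 > 1)


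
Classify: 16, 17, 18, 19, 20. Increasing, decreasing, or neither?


Differences: 1, 1, 1, 1
All differences > 0 → strictly INCREASING

Monotonically increasing


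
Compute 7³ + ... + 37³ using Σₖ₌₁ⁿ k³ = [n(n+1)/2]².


Σₖ₌7^37 k³ = [37·38/2]² − [6·7/2]²
= 494209 − 441 = 493768

Σk³ = 493768


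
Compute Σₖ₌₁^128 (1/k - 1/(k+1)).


Telescoping: adjacent terms cancel.
= 1/1 - 1/129
= 1 - 1/129 = 128/129

Sum = 128/129


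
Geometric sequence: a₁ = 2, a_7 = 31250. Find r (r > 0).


r^(n-1) = aₙ/a₁
r^6 = 31250/2 = 15625
r = 15625^(1/6)
= ±5; taking r > 0 gives r = 5

r = 5


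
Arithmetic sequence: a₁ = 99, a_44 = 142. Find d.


d = (aₙ - a₁)/(n-1)
= (142 - 99)/(44-1)
= 43/43 = 1

d = 1


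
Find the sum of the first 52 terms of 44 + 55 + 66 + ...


aₙ = 44 + (52-1)×11 = 605
Sₙ = n(a₁+aₙ)/2 = 52×(44+605)/2
= 52×649/2 = 16874

S_52 = 16874


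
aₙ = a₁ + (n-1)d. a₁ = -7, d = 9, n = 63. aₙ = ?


aₙ = a₁ + (n-1)d
= -7 + (63-1)×9
= -7 + 558
= 551

a_63 = 551


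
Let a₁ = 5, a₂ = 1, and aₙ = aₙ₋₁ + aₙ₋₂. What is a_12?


Computing iteratively: 5, 1, 6, 7, 13, 20, 33, 53, 86, 139, 225, 364
a_12 = 364

a_12 = 364


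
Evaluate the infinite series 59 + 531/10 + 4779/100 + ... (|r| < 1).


S∞ = a₁/(1-r) = 59/(1 - 9/10)
= 59/(1/10)
= 590

S∞ = 590


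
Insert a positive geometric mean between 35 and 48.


GM = √(35×48) = √1680 = 40.9878

GM = 40.9878


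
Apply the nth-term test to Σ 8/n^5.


lim(n→∞) 8/n^5 = 0
lim aₙ = 0 → nth-term test is INCONCLUSIVE
(Need other tests; this is actually a convergent p-series with p=5 > 1)

Inconclusive (lim aₙ = 0; need another test)


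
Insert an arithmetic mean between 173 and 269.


AM = (173 + 269)/2 = 442/2 = 221

AM = 221


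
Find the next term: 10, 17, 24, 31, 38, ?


Pattern: arithmetic (d=7)
Terms: 10, 17, 24, 31, 38
Next term = 45

Next term = 45


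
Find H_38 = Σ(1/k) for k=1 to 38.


H_38 = 1/1 + 1/2 + 1/3 + ... + 1/38
= 2053580969474233/485721041551200
≈ 4.2279

H_38 = 2053580969474233/485721041551200 ≈ 4.2279


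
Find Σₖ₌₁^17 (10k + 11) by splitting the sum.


Σ(10k+11) = 10·Σk + 11·n
= 10·153 + 11·17
= 1530 + 187 = 1717

Σ = 1717


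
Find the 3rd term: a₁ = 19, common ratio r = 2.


aₙ = a₁·r^(n-1)
= 19×2^2
= 19×4
= 76

a_3 = 76


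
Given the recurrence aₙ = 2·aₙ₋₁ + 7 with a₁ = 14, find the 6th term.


Computing step by step:
a_1 = 14
a_2 = 35
a_3 = 77
a_4 = 161
a_5 = 329
a_6 = 665


a_6 = 665


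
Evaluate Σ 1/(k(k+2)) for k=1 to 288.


1/(k(k+2)) = (1/2)·(1/k - 1/(k+2)) (partial fractions)
Telescoping: Σ = (1/2)·(1 + 1/2 - 1/289 - 1/290) = 31284/41905

Sum = 31284/41905


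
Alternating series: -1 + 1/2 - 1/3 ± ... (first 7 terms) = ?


S = -1 + 1/2 - 1/3 + 1/4 - 1/5 + 1/6 - 1/7
= -0.7595
(Full series converges to -ln(2) ≈ -0.6931)

S_7 = -0.7595


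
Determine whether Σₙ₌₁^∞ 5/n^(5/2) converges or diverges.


p-series test: Σ c/n^p converges if p > 1, diverges if p ≤ 1 (constant c > 0 doesn't affect convergence).
p = 5/2
5/2 > 1 → CONVERGES

Converges (p = 5/2 > 1)


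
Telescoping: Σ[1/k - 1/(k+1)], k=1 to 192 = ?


Telescoping: adjacent terms cancel.
= 1/1 - 1/193
= 1 - 1/193 = 192/193

Sum = 192/193


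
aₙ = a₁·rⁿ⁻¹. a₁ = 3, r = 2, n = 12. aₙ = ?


aₙ = a₁·r^(n-1)
= 3×2^11
= 3×2048
= 6144

a_12 = 6144


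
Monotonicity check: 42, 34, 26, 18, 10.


Differences: -8, -8, -8, -8
All differences < 0 → strictly DECREASING

Monotonically decreasing


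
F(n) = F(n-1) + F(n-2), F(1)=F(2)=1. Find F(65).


Fibonacci sequence: 1, 1, 2, 3, 5, 8, 13, 21, 34, 55, 89, ...
F(65) = 17167680177565

F(65) = 17167680177565


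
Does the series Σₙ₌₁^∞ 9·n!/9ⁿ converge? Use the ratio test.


aₙ = 9·n!/9^n
a_{n+1}/aₙ = (n+1)!/9^(n+1) × 9^n/n!  (constant 9 cancels)
= (n+1)/9
L = lim(n→∞) (n+1)/9 = ∞
L > 1 → series DIVERGES

Diverges (ratio test: L = ∞ > 1)


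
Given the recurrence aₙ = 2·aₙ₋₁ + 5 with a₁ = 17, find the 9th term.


Computing step by step:
a_1 = 17
a_2 = 39
a_3 = 83
a_4 = 171
a_5 = 347
a_6 = 699
a_7 = 1403
a_8 = 2811
a_9 = 5627


a_9 = 5627


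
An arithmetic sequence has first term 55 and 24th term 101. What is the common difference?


d = (aₙ - a₁)/(n-1)
= (101 - 55)/(24-1)
= 46/23 = 2

d = 2


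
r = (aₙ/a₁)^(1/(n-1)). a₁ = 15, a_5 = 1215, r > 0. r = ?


r^(n-1) = aₙ/a₁
r^4 = 1215/15 = 81
r = 81^(1/4)
= ±3; taking r > 0 gives r = 3

r = 3


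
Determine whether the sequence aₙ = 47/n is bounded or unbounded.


a₁ = 47, a₂ = 47/2, a₃ = 47/3, ...
0 < aₙ ≤ 47 for all n ≥ 1
Lower bound: 0, Upper bound: 47
The sequence IS bounded

Bounded (0 < aₙ ≤ 47)


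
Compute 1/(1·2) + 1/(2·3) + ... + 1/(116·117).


1/(k(k+1)) = 1/k - 1/(k+1) (partial fractions)
Telescoping: Σ = 1 - 1/117 = 116/117

Sum = 116/117


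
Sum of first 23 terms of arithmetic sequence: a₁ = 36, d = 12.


aₙ = 36 + (23-1)×12 = 300
Sₙ = n(a₁+aₙ)/2 = 23×(36+300)/2
= 23×336/2 = 3864

S_23 = 3864


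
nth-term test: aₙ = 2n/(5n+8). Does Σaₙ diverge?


lim(n→∞) 2n/(5n+8) = 2/5 = 2/5  (divide numerator and denominator by n)
lim aₙ = 2/5 ≠ 0 → series DIVERGES

Diverges (lim aₙ = 2/5 ≠ 0)


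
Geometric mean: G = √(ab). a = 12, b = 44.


GM = √(12×44) = √528 = 22.9783

GM = 22.9783


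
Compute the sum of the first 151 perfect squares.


n = 151
n(n+1)(2n+1)/6 = 151×152×303/6
= 6954456/6 = 1159076

Σk² = 1159076


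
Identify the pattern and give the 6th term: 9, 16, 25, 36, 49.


Pattern: perfect squares: n²
Terms: 9, 16, 25, 36, 49
Next term = 64

Next term = 64


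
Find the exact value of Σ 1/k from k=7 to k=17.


Σₖ₌7^17 1/k = 1/7 + 1/8 + 1/9 + ... + 1/17
= 2424847/2450448
≈ 0.9896

Sum = 2424847/2450448 ≈ 0.9896


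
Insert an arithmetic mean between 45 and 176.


AM = (45 + 176)/2 = 221/2 = 110.5

AM = 110.5


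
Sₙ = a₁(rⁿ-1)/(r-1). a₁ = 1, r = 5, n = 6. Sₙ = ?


Sₙ = 1×(5^6 - 1)/(5 - 1)
= 1×(15625 - 1)/4
= 1×15624/4
= 3906

S_6 = 3906


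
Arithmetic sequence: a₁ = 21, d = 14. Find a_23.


aₙ = a₁ + (n-1)d
= 21 + (23-1)×14
= 21 + 308
= 329

a_23 = 329


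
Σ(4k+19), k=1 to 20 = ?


Σ(4k+19) = 4·Σk + 19·n
= 4·210 + 19·20
= 840 + 380 = 1220

Σ = 1220


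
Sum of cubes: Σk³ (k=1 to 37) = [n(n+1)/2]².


n(n+1)/2 = 37×38/2 = 703
Σk³ = 703² = 494209

Σk³ = 494209


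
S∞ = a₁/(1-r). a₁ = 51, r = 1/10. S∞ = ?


S∞ = a₁/(1-r) = 51/(1 - 1/10)
= 51/(9/10)
= 170/3

S∞ = 170/3


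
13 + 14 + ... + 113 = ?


Σₖ₌13^113 k = Σₖ₌₁^113 k − Σₖ₌₁^12 k
= 113·114/2 − 12·13/2
= 6441 − 78 = 6363

Σk = 6363


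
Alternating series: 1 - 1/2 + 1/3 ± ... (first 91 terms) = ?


S = 1 - 1/2 + 1/3 - 1/4 + 1/5 - 1/6 + 1/7 - 1/8 ± ...
= 0.6986
(Full series converges to +ln(2) ≈ +0.6931)

S_91 = 0.6986


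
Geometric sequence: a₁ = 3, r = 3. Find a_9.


aₙ = a₁·r^(n-1)
= 3×3^8
= 3×6561
= 19683

a_9 = 19683


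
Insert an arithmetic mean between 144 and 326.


AM = (144 + 326)/2 = 470/2 = 235

AM = 235


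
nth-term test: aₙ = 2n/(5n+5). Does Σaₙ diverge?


lim(n→∞) 2n/(5n+5) = 2/5 = 2/5  (divide numerator and denominator by n)
lim aₙ = 2/5 ≠ 0 → series DIVERGES

Diverges (lim aₙ = 2/5 ≠ 0)


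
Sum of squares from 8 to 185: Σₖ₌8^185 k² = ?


Σₖ₌8^185 k² = Σₖ₌₁^185 k² − Σₖ₌₁^7 k²
= 185·186·371/6 − 7·8·15/6
= 2127685 − 140 = 2127545

Σk² = 2127545
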